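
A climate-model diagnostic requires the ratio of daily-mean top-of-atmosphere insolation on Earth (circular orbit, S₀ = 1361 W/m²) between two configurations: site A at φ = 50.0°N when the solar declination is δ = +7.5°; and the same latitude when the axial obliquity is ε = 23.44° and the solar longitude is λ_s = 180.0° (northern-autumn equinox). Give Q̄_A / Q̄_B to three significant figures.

— Configuration A (φ=+50.0°):
cos H₀ = −tan(+50.0°) tan(+7.500°) = -0.1569, H₀ = 1.7283 rad.
Bracket: H₀ sin φ sin δ + cos φ cos δ sin H₀ = 1.7283×0.76604×0.13053 + 0.64279×0.99144×0.98761 = 0.172815 + 0.629392 = 0.802207.
Q̄ = (S₀/π) × [bracket] = (1361/π) × 0.802207 = 347.53 W/m².
— Configuration B (φ=+50.0°):
Solar declination: sin δ = sin ε · sin λ_s = sin 23.44° × sin 180.0° = 0.00000, so δ = +0.000°.
cos H₀ = −tan(+50.0°) tan(+0.000°) = -0.0000, H₀ = 1.5708 rad.
Bracket: H₀ sin φ sin δ + cos φ cos δ sin H₀ = 1.5708×0.76604×0.00000 + 0.64279×1.00000×1.00000 = 0.000000 + 0.642790 = 0.642790.
Q̄ = (S₀/π) × [bracket] = (1361/π) × 0.642790 = 278.47 W/m².
Ratio Q̄_A / Q̄_B = 347.53 / 278.47 = 1.248.

Q̄_A / Q̄_B ≈ 1.25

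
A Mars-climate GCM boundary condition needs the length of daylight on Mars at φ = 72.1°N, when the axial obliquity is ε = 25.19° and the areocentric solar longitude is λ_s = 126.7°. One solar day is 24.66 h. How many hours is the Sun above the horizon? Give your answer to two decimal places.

sin δ = sin 25.19° × sin 126.7° = 0.34125, so δ = +19.953°.
Sunrise equation: cos H₀ = −tan φ · tan δ = -1.1240 ≤ −1, so the Sun never sets (polar day) and H₀ = π.
Daylight = 2H₀/(2π) × 24.66 h = (3.1416/π) × 24.66 = 24.66 h.

24.66 h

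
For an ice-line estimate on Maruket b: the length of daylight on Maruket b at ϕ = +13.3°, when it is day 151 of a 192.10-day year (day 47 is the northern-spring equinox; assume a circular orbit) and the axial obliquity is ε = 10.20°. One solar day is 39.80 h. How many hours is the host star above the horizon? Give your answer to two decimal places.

Solar longitude: L_s = 360° × (151 − 47)/192.10 = 194.898°.
sin δ = sin 10.20° × sin 194.898° = -0.04553, so δ = -2.610°.
cos h₀ = −tan ϕ · tan δ = −tan(+13.3°) × tan(-2.610°) = 0.0108, so h₀ = 1.5600 rad = 89.38°.
Daylight = 2h₀/(2π) × 39.80 h = (1.5600/π) × 39.80 = 19.76 h.

19.76 h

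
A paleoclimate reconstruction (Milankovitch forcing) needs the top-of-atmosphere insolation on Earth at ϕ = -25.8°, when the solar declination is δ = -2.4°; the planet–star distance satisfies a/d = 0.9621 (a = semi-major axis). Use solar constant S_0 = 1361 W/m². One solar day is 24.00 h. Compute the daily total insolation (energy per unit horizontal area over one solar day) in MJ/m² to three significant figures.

32.2 MJ/m²

cos h₀ = −tan(-25.8°) tan(-2.400°) = -0.0203, h₀ = 1.5911 rad.
Bracket: h₀ sin ϕ sin δ + cos ϕ cos δ sin h₀ = 1.5911×-0.43523×-0.04188 + 0.90032×0.99912×0.99979 = 0.029002 + 0.899339 = 0.928341.
Inverse-square distance factor (a/d)² = 0.9621² = 0.925636.
Q̄ = (S_0/π) × 0.925636 × [bracket] = (1361/π) × 0.925636 × 0.928341 = 372.27 W/m².
Daily total = Q̄ × 24.00 h × 3600 s/h = 372.27 × 24.00 × 3600 / 10⁶ = 32.16 MJ/m².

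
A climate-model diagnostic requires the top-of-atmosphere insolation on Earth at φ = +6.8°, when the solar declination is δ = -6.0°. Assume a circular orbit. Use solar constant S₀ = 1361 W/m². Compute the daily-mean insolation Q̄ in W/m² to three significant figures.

cos H₀ = −tan(+6.8°) tan(-6.000°) = 0.0125, H₀ = 1.5583 rad.
Bracket: H₀ sin φ sin δ + cos φ cos δ sin H₀ = 1.5583×0.11840×-0.10453 + 0.99297×0.99452×0.99992 = -0.019286 + 0.987450 = 0.968164.
Q̄ = (S₀/π) × [bracket] = (1361/π) × 0.968164 = 419.4 W/m².

Q̄ ≈ 419 W/m²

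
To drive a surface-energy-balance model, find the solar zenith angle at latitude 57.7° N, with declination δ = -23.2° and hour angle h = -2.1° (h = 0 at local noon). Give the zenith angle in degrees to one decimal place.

θ_z = 80.9°

cos θ_z = sin φ sin δ + cos φ cos δ cos h = -0.332984 + 0.490812 = 0.157828.
θ_z = arccos(0.157828) = 80.9°.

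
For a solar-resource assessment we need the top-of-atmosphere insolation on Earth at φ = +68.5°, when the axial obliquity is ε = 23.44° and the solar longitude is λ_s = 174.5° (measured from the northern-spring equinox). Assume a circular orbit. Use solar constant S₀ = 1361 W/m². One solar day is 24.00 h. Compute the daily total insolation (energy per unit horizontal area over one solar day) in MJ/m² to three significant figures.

Solar declination: sin δ = sin ε · sin λ_s = sin 23.44° × sin 174.5° = 0.03813, so δ = +2.185°.
cos H₀ = −tan(+68.5°) tan(+2.185°) = -0.0969, H₀ = 1.6678 rad.
Bracket: H₀ sin φ sin δ + cos φ cos δ sin H₀ = 1.6678×0.93042×0.03813 + 0.36650×0.99927×0.99530 = 0.059168 + 0.364511 = 0.423679.
Q̄ = (S₀/π) × [bracket] = (1361/π) × 0.423679 = 183.55 W/m².
Daily total = Q̄ × 24.00 h × 3600 s/h = 183.55 × 24.00 × 3600 / 10⁶ = 15.86 MJ/m².

15.9 MJ/m²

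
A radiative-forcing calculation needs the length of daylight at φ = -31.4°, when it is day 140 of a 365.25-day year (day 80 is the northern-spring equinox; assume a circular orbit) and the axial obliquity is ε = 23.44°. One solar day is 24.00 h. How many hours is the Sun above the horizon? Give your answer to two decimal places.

Solar longitude: λ_s = 360° × (140 − 80)/365.25 = 59.138°.
sin δ = sin 23.44° × sin 59.138° = 0.34146, so δ = +19.966°.
cos H₀ = −tan φ · tan δ = −tan(-31.4°) × tan(+19.966°) = 0.2218, so H₀ = 1.3472 rad = 77.19°.
Daylight = 2H₀/(2π) × 24.00 h = (1.3472/π) × 24.00 = 10.29 h.

10.29 h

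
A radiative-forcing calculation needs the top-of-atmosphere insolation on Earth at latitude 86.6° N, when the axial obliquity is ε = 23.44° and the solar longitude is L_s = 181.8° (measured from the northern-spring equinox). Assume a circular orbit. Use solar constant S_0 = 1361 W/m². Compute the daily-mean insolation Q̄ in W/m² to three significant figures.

Q̄ ≈ 17.8 W/m²

Solar declination: sin δ = sin ε · sin L_s = sin 23.44° × sin 181.8° = -0.01249, so δ = -0.716°.
cos h₀ = −tan(+86.6°) tan(-0.716°) = 0.2103, h₀ = 1.3589 rad.
Bracket: h₀ sin ϕ sin δ + cos ϕ cos δ sin h₀ = 1.3589×0.99824×-0.01249 + 0.05931×0.99992×0.97763 = -0.016943 + 0.057979 = 0.041036.
Q̄ = (S_0/π) × [bracket] = (1361/π) × 0.041036 = 17.78 W/m².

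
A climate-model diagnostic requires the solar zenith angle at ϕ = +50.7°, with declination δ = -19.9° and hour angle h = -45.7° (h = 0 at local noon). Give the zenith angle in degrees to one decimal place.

θ_z = 81.2°

cos θ_z = sin ϕ sin δ + cos ϕ cos δ cos h = -0.263399 + 0.415949 = 0.152550.
θ_z = arccos(0.152550) = 81.2°.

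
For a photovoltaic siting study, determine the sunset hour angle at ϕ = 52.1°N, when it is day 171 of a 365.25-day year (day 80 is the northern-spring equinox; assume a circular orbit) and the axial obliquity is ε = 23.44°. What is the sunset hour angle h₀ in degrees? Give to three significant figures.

Solar longitude: L_s = 360° × (171 − 80)/365.25 = 89.692°.
sin δ = sin 23.44° × sin 89.692° = 0.39778, so δ = +23.440°.
cos h₀ = −tan ϕ · tan δ = −tan(+52.1°) × tan(+23.440°) = -0.5569, so h₀ = 2.1615 rad = 123.84°.

h₀ = 124°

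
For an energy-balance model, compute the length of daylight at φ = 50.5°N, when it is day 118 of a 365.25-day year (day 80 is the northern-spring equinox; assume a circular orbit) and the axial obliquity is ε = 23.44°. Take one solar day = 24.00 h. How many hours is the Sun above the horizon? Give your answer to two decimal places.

14.35 h

Solar longitude: λ_s = 360° × (118 − 80)/365.25 = 37.454°.
sin δ = sin 23.44° × sin 37.454° = 0.24190, so δ = +13.999°.
cos H₀ = −tan φ · tan δ = −tan(+50.5°) × tan(+13.999°) = -0.3024, so H₀ = 1.8780 rad = 107.60°.
Daylight = 2H₀/(2π) × 24.00 h = (1.8780/π) × 24.00 = 14.35 h.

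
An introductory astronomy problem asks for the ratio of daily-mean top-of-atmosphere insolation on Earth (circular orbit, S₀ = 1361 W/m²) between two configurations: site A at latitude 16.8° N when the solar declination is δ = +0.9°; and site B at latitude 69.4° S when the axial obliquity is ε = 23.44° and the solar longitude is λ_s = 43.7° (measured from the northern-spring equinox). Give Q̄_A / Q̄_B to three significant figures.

Q̄_A / Q̄_B ≈ 25.5

— Configuration A (φ=+16.8°):
cos H₀ = −tan(+16.8°) tan(+0.900°) = -0.0047, H₀ = 1.5755 rad.
Bracket: H₀ sin φ sin δ + cos φ cos δ sin H₀ = 1.5755×0.28903×0.01571 + 0.95732×0.99988×0.99999 = 0.007154 + 0.957196 = 0.964350.
Q̄ = (S₀/π) × [bracket] = (1361/π) × 0.964350 = 417.78 W/m².
— Configuration B (φ=-69.4°):
Solar declination: sin δ = sin ε · sin λ_s = sin 23.44° × sin 43.7° = 0.27483, so δ = +15.952°.
cos H₀ = −tan(-69.4°) tan(+15.952°) = 0.7604, H₀ = 0.7068 rad.
Bracket: H₀ sin φ sin δ + cos φ cos δ sin H₀ = 0.7068×-0.93606×0.27483 + 0.35184×0.96149×0.64941 = -0.181830 + 0.219689 = 0.037859.
Q̄ = (S₀/π) × [bracket] = (1361/π) × 0.037859 = 16.401 W/m².
Ratio Q̄_A / Q̄_B = 417.78 / 16.401 = 25.47.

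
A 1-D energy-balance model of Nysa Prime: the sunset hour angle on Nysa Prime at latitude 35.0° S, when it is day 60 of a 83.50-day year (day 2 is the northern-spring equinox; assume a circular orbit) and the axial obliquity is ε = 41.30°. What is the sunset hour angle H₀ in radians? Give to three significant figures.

H₀ = 2.16 rad

Solar longitude: λ_s = 360° × (60 − 2)/83.50 = 250.060°.
sin δ = sin 41.30° × sin 250.060° = -0.62043, so δ = -38.348°.
cos H₀ = −tan φ · tan δ = −tan(-35.0°) × tan(-38.348°) = -0.5539, so H₀ = 2.1579 rad = 123.64°.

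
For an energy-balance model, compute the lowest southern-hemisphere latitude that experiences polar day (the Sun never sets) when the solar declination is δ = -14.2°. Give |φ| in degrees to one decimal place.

Polar day requires cos H₀ = −tan φ tan δ ≤ −1, i.e. tan φ tan δ ≥ 1.
The boundary is |tan φ| · |tan δ| = 1, so |φ| = 90° − |δ| = 90° − 14.2° = 75.8° in the southern hemisphere.

|φ| = 75.8°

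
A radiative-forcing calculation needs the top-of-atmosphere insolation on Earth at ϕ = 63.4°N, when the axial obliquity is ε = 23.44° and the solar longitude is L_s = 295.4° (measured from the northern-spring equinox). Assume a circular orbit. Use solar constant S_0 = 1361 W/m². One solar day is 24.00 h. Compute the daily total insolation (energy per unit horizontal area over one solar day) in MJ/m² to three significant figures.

Solar declination: sin δ = sin ε · sin L_s = sin 23.44° × sin 295.4° = -0.35934, so δ = -21.059°.
cos h₀ = −tan(+63.4°) tan(-21.059°) = 0.7689, h₀ = 0.6936 rad.
Bracket: h₀ sin ϕ sin δ + cos ϕ cos δ sin h₀ = 0.6936×0.89415×-0.35934 + 0.44776×0.93321×0.63932 = -0.222856 + 0.267142 = 0.044286.
Q̄ = (S_0/π) × [bracket] = (1361/π) × 0.044286 = 19.186 W/m².
Daily total = Q̄ × 24.00 h × 3600 s/h = 19.186 × 24.00 × 3600 / 10⁶ = 1.658 MJ/m².

1.66 MJ/m²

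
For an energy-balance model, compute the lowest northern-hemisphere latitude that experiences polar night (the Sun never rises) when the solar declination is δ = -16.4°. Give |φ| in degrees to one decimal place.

Polar night requires cos H₀ = −tan φ tan δ ≥ 1, i.e. tan φ tan δ ≤ −1.
The boundary is |tan φ| · |tan δ| = 1, so |φ| = 90° − |δ| = 90° − 16.4° = 73.6° in the northern hemisphere.

|φ| = 73.6°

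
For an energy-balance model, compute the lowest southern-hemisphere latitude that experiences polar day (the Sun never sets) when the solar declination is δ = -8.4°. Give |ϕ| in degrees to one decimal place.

|ϕ| = 81.6°

Polar day requires cos h₀ = −tan ϕ tan δ ≤ −1, i.e. tan ϕ tan δ ≥ 1.
The boundary is |tan ϕ| · |tan δ| = 1, so |ϕ| = 90° − |δ| = 90° − 8.4° = 81.6° in the southern hemisphere.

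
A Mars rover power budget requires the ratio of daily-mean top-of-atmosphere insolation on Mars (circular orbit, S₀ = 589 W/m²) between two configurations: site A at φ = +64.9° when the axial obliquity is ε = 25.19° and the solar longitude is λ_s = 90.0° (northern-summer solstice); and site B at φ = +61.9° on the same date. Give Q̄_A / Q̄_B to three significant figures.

— Configuration A (φ=+64.9°):
Solar declination: sin δ = sin ε · sin λ_s = sin 25.19° × sin 90.0° = 0.42562, so δ = +25.190°.
cos H₀ = −tan(+64.9°) tan(+25.190°) = -1.0041 ≤ −1 ⇒ polar day, H₀ = π.
Bracket: H₀ sin φ sin δ + cos φ cos δ sin H₀ = 3.1416×0.90557×0.42562 + 0.42420×0.90490×0.00000 = 1.210863 + 0.000000 = 1.210863.
Q̄ = (S₀/π) × [bracket] = (589/π) × 1.210863 = 227.02 W/m².
— Configuration B (φ=+61.9°):
cos H₀ = −tan(+61.9°) tan(+25.190°) = -0.8809, H₀ = 2.6485 rad.
Bracket: H₀ sin φ sin δ + cos φ cos δ sin H₀ = 2.6485×0.88213×0.42562 + 0.47101×0.90490×0.47332 = 0.994385 + 0.201737 = 1.196122.
Q̄ = (S₀/π) × [bracket] = (589/π) × 1.196122 = 224.25 W/m².
Ratio Q̄_A / Q̄_B = 227.02 / 224.25 = 1.012.

Q̄_A / Q̄_B ≈ 1.01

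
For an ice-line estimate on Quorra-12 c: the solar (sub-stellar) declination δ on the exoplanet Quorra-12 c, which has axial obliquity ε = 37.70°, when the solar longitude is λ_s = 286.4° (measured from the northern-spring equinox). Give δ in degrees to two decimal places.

δ = -35.92°

sin δ = sin ε · sin λ_s = sin 37.70° × sin 286.4° = -0.586646.
δ = arcsin(-0.586646) = -35.92°.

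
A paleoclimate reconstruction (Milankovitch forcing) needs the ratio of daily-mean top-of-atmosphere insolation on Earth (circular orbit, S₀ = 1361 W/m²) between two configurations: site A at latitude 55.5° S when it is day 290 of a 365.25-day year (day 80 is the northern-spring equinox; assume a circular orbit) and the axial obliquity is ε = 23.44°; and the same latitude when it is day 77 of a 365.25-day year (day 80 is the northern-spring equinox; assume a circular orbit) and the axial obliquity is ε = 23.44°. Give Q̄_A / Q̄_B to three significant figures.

Q̄_A / Q̄_B ≈ 1.37

— Configuration A (φ=-55.5°):
Solar longitude: λ_s = 360° × (290 − 80)/365.25 = 206.982°.
sin δ = sin 23.44° × sin 206.982° = -0.18048, so δ = -10.398°.
cos H₀ = −tan(-55.5°) tan(-10.398°) = -0.2670, H₀ = 1.8411 rad.
Bracket: H₀ sin φ sin δ + cos φ cos δ sin H₀ = 1.8411×-0.82413×-0.18048 + 0.56641×0.98358×0.96370 = 0.273843 + 0.536886 = 0.810729.
Q̄ = (S₀/π) × [bracket] = (1361/π) × 0.810729 = 351.22 W/m².
— Configuration B (φ=-55.5°):
Solar longitude: λ_s = 360° × (77 − 80)/365.25 = -2.957°, i.e. -2.957° + 360° = 357.043°.
sin δ = sin 23.44° × sin 357.043° = -0.02052, so δ = -1.176°.
cos H₀ = −tan(-55.5°) tan(-1.176°) = -0.0299, H₀ = 1.6007 rad.
Bracket: H₀ sin φ sin δ + cos φ cos δ sin H₀ = 1.6007×-0.82413×-0.02052 + 0.56641×0.99979×0.99955 = 0.027070 + 0.566036 = 0.593106.
Q̄ = (S₀/π) × [bracket] = (1361/π) × 0.593106 = 256.95 W/m².
Ratio Q̄_A / Q̄_B = 351.22 / 256.95 = 1.367.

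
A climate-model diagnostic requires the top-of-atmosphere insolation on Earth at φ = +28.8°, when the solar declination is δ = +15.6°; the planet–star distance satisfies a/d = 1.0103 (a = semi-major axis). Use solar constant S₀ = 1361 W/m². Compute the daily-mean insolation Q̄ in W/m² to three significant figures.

Q̄ ≈ 468 W/m²

cos H₀ = −tan(+28.8°) tan(+15.600°) = -0.1535, H₀ = 1.7249 rad.
Bracket: H₀ sin φ sin δ + cos φ cos δ sin H₀ = 1.7249×0.48175×0.26892 + 0.87631×0.96316×0.98815 = 0.223465 + 0.834025 = 1.057490.
Inverse-square distance factor (a/d)² = 1.0103² = 1.020706.
Q̄ = (S₀/π) × 1.020706 × [bracket] = (1361/π) × 1.020706 × 1.057490 = 467.6 W/m².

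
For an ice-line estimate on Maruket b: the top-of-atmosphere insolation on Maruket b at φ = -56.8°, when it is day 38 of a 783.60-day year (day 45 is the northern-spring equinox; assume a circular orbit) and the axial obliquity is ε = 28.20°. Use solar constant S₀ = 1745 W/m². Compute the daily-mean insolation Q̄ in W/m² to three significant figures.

Solar longitude: λ_s = 360° × (38 − 45)/783.60 = -3.216°, i.e. -3.216° + 360° = 356.784°.
sin δ = sin 28.20° × sin 356.784° = -0.02651, so δ = -1.519°.
cos H₀ = −tan(-56.8°) tan(-1.519°) = -0.0405, H₀ = 1.6113 rad.
Bracket: H₀ sin φ sin δ + cos φ cos δ sin H₀ = 1.6113×-0.83676×-0.02651 + 0.54756×0.99965×0.99918 = 0.035743 + 0.546920 = 0.582663.
Q̄ = (S₀/π) × [bracket] = (1745/π) × 0.582663 = 323.6 W/m².

Q̄ ≈ 324 W/m²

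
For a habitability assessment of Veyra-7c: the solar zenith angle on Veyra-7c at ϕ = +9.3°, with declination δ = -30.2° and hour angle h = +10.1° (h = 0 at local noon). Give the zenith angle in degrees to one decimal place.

cos θ_z = sin ϕ sin δ + cos ϕ cos δ cos h = -0.081290 + 0.839697 = 0.758407.
θ_z = arccos(0.758407) = 40.7°.

θ_z = 40.7°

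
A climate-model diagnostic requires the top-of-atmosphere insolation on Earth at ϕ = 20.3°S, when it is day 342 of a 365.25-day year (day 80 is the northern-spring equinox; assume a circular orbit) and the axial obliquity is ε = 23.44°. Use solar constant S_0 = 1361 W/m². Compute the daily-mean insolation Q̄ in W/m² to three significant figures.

Solar longitude: L_s = 360° × (342 − 80)/365.25 = 258.234°.
sin δ = sin 23.44° × sin 258.234° = -0.38943, so δ = -22.919°.
cos h₀ = −tan(-20.3°) tan(-22.919°) = -0.1564, h₀ = 1.7278 rad.
Bracket: h₀ sin ϕ sin δ + cos ϕ cos δ sin h₀ = 1.7278×-0.34694×-0.38943 + 0.93789×0.92106×0.98769 = 0.233441 + 0.853219 = 1.086660.
Q̄ = (S_0/π) × [bracket] = (1361/π) × 1.086660 = 470.8 W/m².

Q̄ ≈ 471 W/m²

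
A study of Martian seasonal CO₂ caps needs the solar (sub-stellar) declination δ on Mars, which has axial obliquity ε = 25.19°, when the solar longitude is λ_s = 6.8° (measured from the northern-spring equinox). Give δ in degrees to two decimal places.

sin δ = sin ε · sin λ_s = sin 25.19° × sin 6.8° = 0.050395.
δ = arcsin(0.050395) = +2.89°.

δ = +2.89°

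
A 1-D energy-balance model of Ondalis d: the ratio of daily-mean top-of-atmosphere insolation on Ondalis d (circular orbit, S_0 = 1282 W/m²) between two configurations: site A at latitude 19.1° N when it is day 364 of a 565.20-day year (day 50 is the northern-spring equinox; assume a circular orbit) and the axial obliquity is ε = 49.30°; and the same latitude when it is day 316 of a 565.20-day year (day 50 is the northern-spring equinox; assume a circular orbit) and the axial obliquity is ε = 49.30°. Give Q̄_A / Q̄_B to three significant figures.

Q̄_A / Q̄_B ≈ 0.777

— Configuration A (ϕ=+19.1°):
Solar longitude: L_s = 360° × (364 − 50)/565.20 = 200.000°.
sin δ = sin 49.30° × sin 200.000° = -0.25930, so δ = -15.028°.
cos h₀ = −tan(+19.1°) tan(-15.028°) = 0.0930, h₀ = 1.4777 rad.
Bracket: h₀ sin ϕ sin δ + cos ϕ cos δ sin h₀ = 1.4777×0.32722×-0.25930 + 0.94495×0.96580×0.99567 = -0.125380 + 0.908681 = 0.783301.
Q̄ = (S_0/π) × [bracket] = (1282/π) × 0.783301 = 319.64 W/m².
— Configuration B (ϕ=+19.1°):
Solar longitude: L_s = 360° × (316 − 50)/565.20 = 169.427°.
sin δ = sin 49.30° × sin 169.427° = 0.13911, so δ = +7.996°.
cos h₀ = −tan(+19.1°) tan(+7.996°) = -0.0486, h₀ = 1.6195 rad.
Bracket: h₀ sin ϕ sin δ + cos ϕ cos δ sin h₀ = 1.6195×0.32722×0.13911 + 0.94495×0.99028×0.99882 = 0.073719 + 0.934661 = 1.008380.
Q̄ = (S_0/π) × [bracket] = (1282/π) × 1.008380 = 411.49 W/m².
Ratio Q̄_A / Q̄_B = 319.64 / 411.49 = 0.7768.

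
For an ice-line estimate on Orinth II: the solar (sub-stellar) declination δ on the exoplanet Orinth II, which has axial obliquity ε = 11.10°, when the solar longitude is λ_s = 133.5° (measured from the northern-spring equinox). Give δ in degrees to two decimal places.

δ = +8.03°

sin δ = sin ε · sin λ_s = sin 11.10° × sin 133.5° = 0.139651.
δ = arcsin(0.139651) = +8.03°.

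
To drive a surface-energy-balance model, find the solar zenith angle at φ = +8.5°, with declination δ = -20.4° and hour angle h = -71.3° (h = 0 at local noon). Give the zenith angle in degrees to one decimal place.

θ_z = 75.8°

cos θ_z = sin φ sin δ + cos φ cos δ cos h = -0.051522 + 0.297204 = 0.245682.
θ_z = arccos(0.245682) = 75.8°.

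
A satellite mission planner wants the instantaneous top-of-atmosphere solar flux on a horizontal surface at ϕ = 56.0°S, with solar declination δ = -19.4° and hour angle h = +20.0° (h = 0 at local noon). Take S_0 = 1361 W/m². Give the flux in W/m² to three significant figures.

cos θ_z = sin ϕ sin δ + cos ϕ cos δ cos h = 0.275374 + 0.495635 = 0.771009.
Flux = S_0 · cos θ_z = 1361 × 0.771009 = 1049 W/m².

1.05e+03 W/m²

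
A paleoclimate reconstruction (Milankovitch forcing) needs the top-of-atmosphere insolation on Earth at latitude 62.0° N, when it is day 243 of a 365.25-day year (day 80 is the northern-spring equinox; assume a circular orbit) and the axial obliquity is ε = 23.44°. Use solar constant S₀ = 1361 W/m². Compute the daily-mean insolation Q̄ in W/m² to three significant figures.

Solar longitude: λ_s = 360° × (243 − 80)/365.25 = 160.657°.
sin δ = sin 23.44° × sin 160.657° = 0.13176, so δ = +7.571°.
cos H₀ = −tan(+62.0°) tan(+7.571°) = -0.2500, H₀ = 1.8235 rad.
Bracket: H₀ sin φ sin δ + cos φ cos δ sin H₀ = 1.8235×0.88295×0.13176 + 0.46947×0.99128×0.96825 = 0.212141 + 0.450601 = 0.662742.
Q̄ = (S₀/π) × [bracket] = (1361/π) × 0.662742 = 287.1 W/m².

Q̄ ≈ 287 W/m²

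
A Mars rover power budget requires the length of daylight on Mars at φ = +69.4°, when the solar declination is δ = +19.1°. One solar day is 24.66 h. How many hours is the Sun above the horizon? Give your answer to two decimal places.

cos H₀ = −tan φ · tan δ = −tan(+69.4°) × tan(+19.100°) = -0.9213, so H₀ = 2.7421 rad = 157.11°.
Daylight = 2H₀/(2π) × 24.66 h = (2.7421/π) × 24.66 = 21.52 h.

21.52 h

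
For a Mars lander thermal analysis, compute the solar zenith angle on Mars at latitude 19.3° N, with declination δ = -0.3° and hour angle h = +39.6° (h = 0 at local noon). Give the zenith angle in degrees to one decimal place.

cos θ_z = sin φ sin δ + cos φ cos δ cos h = -0.001731 + 0.727201 = 0.725470.
θ_z = arccos(0.725470) = 43.5°.

θ_z = 43.5°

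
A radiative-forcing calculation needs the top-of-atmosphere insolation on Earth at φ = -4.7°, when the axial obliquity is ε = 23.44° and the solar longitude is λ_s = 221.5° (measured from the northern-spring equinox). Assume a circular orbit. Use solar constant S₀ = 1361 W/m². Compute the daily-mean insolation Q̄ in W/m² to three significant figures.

Solar declination: sin δ = sin ε · sin λ_s = sin 23.44° × sin 221.5° = -0.26358, so δ = -15.283°.
cos H₀ = −tan(-4.7°) tan(-15.283°) = -0.0225, H₀ = 1.5933 rad.
Bracket: H₀ sin φ sin δ + cos φ cos δ sin H₀ = 1.5933×-0.08194×-0.26358 + 0.99664×0.96464×0.99975 = 0.034412 + 0.961158 = 0.995570.
Q̄ = (S₀/π) × [bracket] = (1361/π) × 0.995570 = 431.3 W/m².

Q̄ ≈ 431 W/m²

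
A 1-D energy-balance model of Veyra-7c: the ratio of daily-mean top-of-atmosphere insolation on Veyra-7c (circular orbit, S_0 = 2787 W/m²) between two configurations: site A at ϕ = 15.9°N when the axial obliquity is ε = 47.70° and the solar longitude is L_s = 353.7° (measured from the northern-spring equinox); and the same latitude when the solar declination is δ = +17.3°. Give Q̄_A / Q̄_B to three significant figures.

Q̄_A / Q̄_B ≈ 0.880

— Configuration A (ϕ=+15.9°):
Solar declination: sin δ = sin ε · sin L_s = sin 47.70° × sin 353.7° = -0.08116, so δ = -4.655°.
cos h₀ = −tan(+15.9°) tan(-4.655°) = 0.0232, h₀ = 1.5476 rad.
Bracket: h₀ sin ϕ sin δ + cos ϕ cos δ sin h₀ = 1.5476×0.27396×-0.08116 + 0.96174×0.99670×0.99973 = -0.034410 + 0.958307 = 0.923897.
Q̄ = (S_0/π) × [bracket] = (2787/π) × 0.923897 = 819.62 W/m².
— Configuration B (ϕ=+15.9°):
cos h₀ = −tan(+15.9°) tan(+17.300°) = -0.0887, h₀ = 1.6596 rad.
Bracket: h₀ sin ϕ sin δ + cos ϕ cos δ sin h₀ = 1.6596×0.27396×0.29737 + 0.96174×0.95476×0.99606 = 0.135203 + 0.914613 = 1.049816.
Q̄ = (S_0/π) × [bracket] = (2787/π) × 1.049816 = 931.32 W/m².
Ratio Q̄_A / Q̄_B = 819.62 / 931.32 = 0.8801.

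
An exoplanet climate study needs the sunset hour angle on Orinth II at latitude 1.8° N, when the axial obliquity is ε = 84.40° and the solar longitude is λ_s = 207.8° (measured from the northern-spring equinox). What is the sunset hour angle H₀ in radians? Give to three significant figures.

Solar declination: sin δ = sin ε · sin λ_s = sin 84.40° × sin 207.8° = -0.46416, so δ = -27.656°.
cos H₀ = −tan φ · tan δ = −tan(+1.8°) × tan(-27.656°) = 0.0165, so H₀ = 1.5543 rad = 89.06°.

H₀ = 1.55 rad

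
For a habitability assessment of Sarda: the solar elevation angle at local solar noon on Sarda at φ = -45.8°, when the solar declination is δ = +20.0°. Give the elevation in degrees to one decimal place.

24.2°

At local noon the hour angle is zero, so the zenith angle equals |φ − δ| = |-45.8° − (+20.000°)| = 65.800°.
Elevation = 90° − 65.800° = 24.2°.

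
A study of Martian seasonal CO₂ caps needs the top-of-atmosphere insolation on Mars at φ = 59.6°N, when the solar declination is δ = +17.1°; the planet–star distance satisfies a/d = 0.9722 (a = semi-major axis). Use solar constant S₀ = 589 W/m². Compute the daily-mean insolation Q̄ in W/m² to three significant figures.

Q̄ ≈ 168 W/m²

cos H₀ = −tan(+59.6°) tan(+17.100°) = -0.5244, H₀ = 2.1228 rad.
Bracket: H₀ sin φ sin δ + cos φ cos δ sin H₀ = 2.1228×0.86251×0.29404 + 0.50603×0.95579×0.85150 = 0.538368 + 0.411835 = 0.950203.
Inverse-square distance factor (a/d)² = 0.9722² = 0.945173.
Q̄ = (S₀/π) × 0.945173 × [bracket] = (589/π) × 0.945173 × 0.950203 = 168.4 W/m².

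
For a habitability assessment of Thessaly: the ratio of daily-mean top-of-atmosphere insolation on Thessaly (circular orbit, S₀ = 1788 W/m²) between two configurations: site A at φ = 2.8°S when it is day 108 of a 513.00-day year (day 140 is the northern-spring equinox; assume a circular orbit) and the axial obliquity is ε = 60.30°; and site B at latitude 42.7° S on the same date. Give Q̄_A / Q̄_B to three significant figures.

Q̄_A / Q̄_B ≈ 0.893

— Configuration A (φ=-2.8°):
Solar longitude: λ_s = 360° × (108 − 140)/513.00 = -22.456°, i.e. -22.456° + 360° = 337.544°.
sin δ = sin 60.30° × sin 337.544° = -0.33180, so δ = -19.378°.
cos H₀ = −tan(-2.8°) tan(-19.378°) = -0.0172, H₀ = 1.5880 rad.
Bracket: H₀ sin φ sin δ + cos φ cos δ sin H₀ = 1.5880×-0.04885×-0.33180 + 0.99881×0.94335×0.99985 = 0.025739 + 0.942086 = 0.967825.
Q̄ = (S₀/π) × [bracket] = (1788/π) × 0.967825 = 550.83 W/m².
— Configuration B (φ=-42.7°):
cos H₀ = −tan(-42.7°) tan(-19.378°) = -0.3246, H₀ = 1.9013 rad.
Bracket: H₀ sin φ sin δ + cos φ cos δ sin H₀ = 1.9013×-0.67816×-0.33180 + 0.73491×0.94335×0.94587 = 0.427818 + 0.655750 = 1.083568.
Q̄ = (S₀/π) × [bracket] = (1788/π) × 1.083568 = 616.70 W/m².
Ratio Q̄_A / Q̄_B = 550.83 / 616.70 = 0.8932.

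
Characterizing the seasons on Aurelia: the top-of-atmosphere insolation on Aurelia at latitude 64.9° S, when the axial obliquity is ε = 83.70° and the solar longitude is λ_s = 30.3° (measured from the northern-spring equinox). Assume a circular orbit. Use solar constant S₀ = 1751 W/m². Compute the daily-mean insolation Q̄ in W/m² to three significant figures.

Q̄ ≈ 0.00 W/m²

Solar declination: sin δ = sin ε · sin λ_s = sin 83.70° × sin 30.3° = 0.50148, so δ = +30.098°.
cos H₀ = −tan(-64.9°) tan(+30.098°) = 1.2374 ≥ 1 ⇒ polar night, H₀ = 0 and Q̄ = 0.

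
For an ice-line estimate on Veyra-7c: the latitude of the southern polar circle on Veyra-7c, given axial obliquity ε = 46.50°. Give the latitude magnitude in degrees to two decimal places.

43.50°

The polar circle is the lowest latitude that experiences at least one full rotation of continuous darkness at the northern-summer solstice; it lies at |ϕ| = 90° − ε = 90° − 46.50° = 43.50°.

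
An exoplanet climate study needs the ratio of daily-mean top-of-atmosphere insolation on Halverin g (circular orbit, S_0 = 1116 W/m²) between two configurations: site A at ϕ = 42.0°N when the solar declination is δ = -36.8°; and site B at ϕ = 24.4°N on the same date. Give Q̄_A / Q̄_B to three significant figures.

Q̄_A / Q̄_B ≈ 0.278

— Configuration A (ϕ=+42.0°):
cos h₀ = −tan(+42.0°) tan(-36.800°) = 0.6736, h₀ = 0.8317 rad.
Bracket: h₀ sin ϕ sin δ + cos ϕ cos δ sin h₀ = 0.8317×0.66913×-0.59902 + 0.74314×0.80073×0.73911 = -0.333364 + 0.439811 = 0.106447.
Q̄ = (S_0/π) × [bracket] = (1116/π) × 0.106447 = 37.814 W/m².
— Configuration B (ϕ=+24.4°):
cos h₀ = −tan(+24.4°) tan(-36.800°) = 0.3394, h₀ = 1.2246 rad.
Bracket: h₀ sin ϕ sin δ + cos ϕ cos δ sin h₀ = 1.2246×0.41310×-0.59902 + 0.91068×0.80073×0.94066 = -0.303034 + 0.685938 = 0.382904.
Q̄ = (S_0/π) × [bracket] = (1116/π) × 0.382904 = 136.02 W/m².
Ratio Q̄_A / Q̄_B = 37.814 / 136.02 = 0.2780.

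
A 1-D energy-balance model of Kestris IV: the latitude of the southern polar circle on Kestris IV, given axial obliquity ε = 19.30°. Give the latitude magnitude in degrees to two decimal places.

70.70°

The polar circle is the lowest latitude that experiences at least one full rotation of continuous darkness at the northern-summer solstice; it lies at |φ| = 90° − ε = 90° − 19.30° = 70.70°.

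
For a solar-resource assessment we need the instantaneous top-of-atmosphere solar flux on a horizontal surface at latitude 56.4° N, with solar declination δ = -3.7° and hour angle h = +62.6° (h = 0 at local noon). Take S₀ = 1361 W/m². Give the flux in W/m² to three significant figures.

cos θ_z = sin φ sin δ + cos φ cos δ cos h = -0.053750 + 0.254140 = 0.200390.
Flux = S₀ · cos θ_z = 1361 × 0.200390 = 272.7 W/m².

273 W/m²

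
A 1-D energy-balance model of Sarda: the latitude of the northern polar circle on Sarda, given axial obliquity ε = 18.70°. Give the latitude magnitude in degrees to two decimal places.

71.30°

The polar circle is the lowest latitude that experiences at least one full rotation of continuous daylight at the northern-summer solstice; it lies at |φ| = 90° − ε = 90° − 18.70° = 71.30°.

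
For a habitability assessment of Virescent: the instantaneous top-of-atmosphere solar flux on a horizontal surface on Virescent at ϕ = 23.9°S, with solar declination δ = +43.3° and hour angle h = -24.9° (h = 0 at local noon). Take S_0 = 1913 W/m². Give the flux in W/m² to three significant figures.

623 W/m²

cos θ_z = sin ϕ sin δ + cos ϕ cos δ cos h = -0.277854 + 0.603519 = 0.325665.
Flux = S_0 · cos θ_z = 1913 × 0.325665 = 623.0 W/m².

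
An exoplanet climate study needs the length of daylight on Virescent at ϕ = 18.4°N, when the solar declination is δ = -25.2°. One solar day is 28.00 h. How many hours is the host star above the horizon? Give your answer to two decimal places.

12.60 h

cos h₀ = −tan ϕ · tan δ = −tan(+18.4°) × tan(-25.200°) = 0.1565, so h₀ = 1.4136 rad = 80.99°.
Daylight = 2h₀/(2π) × 28.00 h = (1.4136/π) × 28.00 = 12.60 h.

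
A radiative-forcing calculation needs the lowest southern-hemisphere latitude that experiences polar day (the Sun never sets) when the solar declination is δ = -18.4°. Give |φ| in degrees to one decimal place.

Polar day requires cos H₀ = −tan φ tan δ ≤ −1, i.e. tan φ tan δ ≥ 1.
The boundary is |tan φ| · |tan δ| = 1, so |φ| = 90° − |δ| = 90° − 18.4° = 71.6° in the southern hemisphere.

|φ| = 71.6°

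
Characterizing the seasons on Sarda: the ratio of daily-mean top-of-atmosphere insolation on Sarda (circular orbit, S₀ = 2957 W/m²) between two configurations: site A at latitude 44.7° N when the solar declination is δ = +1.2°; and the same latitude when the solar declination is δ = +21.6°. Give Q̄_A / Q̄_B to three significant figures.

— Configuration A (φ=+44.7°):
cos H₀ = −tan(+44.7°) tan(+1.200°) = -0.0207, H₀ = 1.5915 rad.
Bracket: H₀ sin φ sin δ + cos φ cos δ sin H₀ = 1.5915×0.70339×0.02094 + 0.71080×0.99978×0.99979 = 0.023441 + 0.710494 = 0.733935.
Q̄ = (S₀/π) × [bracket] = (2957/π) × 0.733935 = 690.81 W/m².
— Configuration B (φ=+44.7°):
cos H₀ = −tan(+44.7°) tan(+21.600°) = -0.3918, H₀ = 1.9734 rad.
Bracket: H₀ sin φ sin δ + cos φ cos δ sin H₀ = 1.9734×0.70339×0.36812 + 0.71080×0.92978×0.92005 = 0.510976 + 0.608050 = 1.119026.
Q̄ = (S₀/π) × [bracket] = (2957/π) × 1.119026 = 1053.3 W/m².
Ratio Q̄_A / Q̄_B = 690.81 / 1053.3 = 0.6559.

Q̄_A / Q̄_B ≈ 0.656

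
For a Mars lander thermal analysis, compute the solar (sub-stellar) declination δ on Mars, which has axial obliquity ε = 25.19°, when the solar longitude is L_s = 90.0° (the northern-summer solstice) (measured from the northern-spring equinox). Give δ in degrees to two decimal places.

δ = +25.19°

sin δ = sin ε · sin L_s = sin 25.19° × sin 90.0° = 0.425621.
δ = arcsin(0.425621) = +25.19°.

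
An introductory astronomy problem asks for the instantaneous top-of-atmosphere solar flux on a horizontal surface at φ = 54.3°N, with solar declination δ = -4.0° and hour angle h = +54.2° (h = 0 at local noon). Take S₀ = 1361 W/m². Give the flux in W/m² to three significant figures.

cos θ_z = sin φ sin δ + cos φ cos δ cos h = -0.056648 + 0.340515 = 0.283867.
Flux = S₀ · cos θ_z = 1361 × 0.283867 = 386.3 W/m².

386 W/m²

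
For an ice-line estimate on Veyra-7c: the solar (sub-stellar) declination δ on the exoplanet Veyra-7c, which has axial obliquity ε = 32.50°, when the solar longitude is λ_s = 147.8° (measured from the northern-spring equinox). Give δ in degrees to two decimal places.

sin δ = sin ε · sin λ_s = sin 32.50° × sin 147.8° = 0.286314.
δ = arcsin(0.286314) = +16.64°.

δ = +16.64°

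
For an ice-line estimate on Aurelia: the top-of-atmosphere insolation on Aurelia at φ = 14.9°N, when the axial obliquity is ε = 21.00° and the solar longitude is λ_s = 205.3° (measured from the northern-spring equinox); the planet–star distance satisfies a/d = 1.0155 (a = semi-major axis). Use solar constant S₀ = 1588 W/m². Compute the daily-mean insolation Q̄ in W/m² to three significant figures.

Solar declination: sin δ = sin ε · sin λ_s = sin 21.00° × sin 205.3° = -0.15315, so δ = -8.810°.
cos H₀ = −tan(+14.9°) tan(-8.810°) = 0.0412, H₀ = 1.5295 rad.
Bracket: H₀ sin φ sin δ + cos φ cos δ sin H₀ = 1.5295×0.25713×-0.15315 + 0.96638×0.98820×0.99915 = -0.060231 + 0.954165 = 0.893934.
Inverse-square distance factor (a/d)² = 1.0155² = 1.031240.
Q̄ = (S₀/π) × 1.031240 × [bracket] = (1588/π) × 1.031240 × 0.893934 = 466.0 W/m².

Q̄ ≈ 466 W/m²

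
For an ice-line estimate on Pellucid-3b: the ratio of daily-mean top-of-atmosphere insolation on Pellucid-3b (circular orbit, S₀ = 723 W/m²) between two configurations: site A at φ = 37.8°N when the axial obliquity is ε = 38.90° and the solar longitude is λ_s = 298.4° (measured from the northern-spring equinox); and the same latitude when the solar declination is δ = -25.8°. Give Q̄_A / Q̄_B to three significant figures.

Q̄_A / Q̄_B ≈ 0.630

— Configuration A (φ=+37.8°):
Solar declination: sin δ = sin ε · sin λ_s = sin 38.90° × sin 298.4° = -0.55239, so δ = -33.531°.
cos H₀ = −tan(+37.8°) tan(-33.531°) = 0.5140, H₀ = 1.0309 rad.
Bracket: H₀ sin φ sin δ + cos φ cos δ sin H₀ = 1.0309×0.61291×-0.55239 + 0.79016×0.83359×0.85778 = -0.349027 + 0.564994 = 0.215967.
Q̄ = (S₀/π) × [bracket] = (723/π) × 0.215967 = 49.702 W/m².
— Configuration B (φ=+37.8°):
cos H₀ = −tan(+37.8°) tan(-25.800°) = 0.3750, H₀ = 1.1864 rad.
Bracket: H₀ sin φ sin δ + cos φ cos δ sin H₀ = 1.1864×0.61291×-0.43523 + 0.79016×0.90032×0.92703 = -0.316480 + 0.659486 = 0.343006.
Q̄ = (S₀/π) × [bracket] = (723/π) × 0.343006 = 78.939 W/m².
Ratio Q̄_A / Q̄_B = 49.702 / 78.939 = 0.6296.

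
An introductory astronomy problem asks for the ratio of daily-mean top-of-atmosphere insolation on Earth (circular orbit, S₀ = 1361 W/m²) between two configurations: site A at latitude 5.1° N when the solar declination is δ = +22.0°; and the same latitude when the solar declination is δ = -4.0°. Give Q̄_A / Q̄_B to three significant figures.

— Configuration A (φ=+5.1°):
cos H₀ = −tan(+5.1°) tan(+22.000°) = -0.0361, H₀ = 1.6069 rad.
Bracket: H₀ sin φ sin δ + cos φ cos δ sin H₀ = 1.6069×0.08889×0.37461 + 0.99604×0.92718×0.99935 = 0.053508 + 0.922908 = 0.976416.
Q̄ = (S₀/π) × [bracket] = (1361/π) × 0.976416 = 423.00 W/m².
— Configuration B (φ=+5.1°):
cos H₀ = −tan(+5.1°) tan(-4.000°) = 0.0062, H₀ = 1.5646 rad.
Bracket: H₀ sin φ sin δ + cos φ cos δ sin H₀ = 1.5646×0.08889×-0.06976 + 0.99604×0.99756×0.99998 = -0.009702 + 0.993590 = 0.983888.
Q̄ = (S₀/π) × [bracket] = (1361/π) × 0.983888 = 426.24 W/m².
Ratio Q̄_A / Q̄_B = 423.00 / 426.24 = 0.9924.

Q̄_A / Q̄_B ≈ 0.992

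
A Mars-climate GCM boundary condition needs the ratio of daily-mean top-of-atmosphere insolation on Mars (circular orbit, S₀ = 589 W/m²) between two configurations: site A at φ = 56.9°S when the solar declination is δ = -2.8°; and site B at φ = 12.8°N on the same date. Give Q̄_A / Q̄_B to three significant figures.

Q̄_A / Q̄_B ≈ 0.639

— Configuration A (φ=-56.9°):
cos H₀ = −tan(-56.9°) tan(-2.800°) = -0.0750, H₀ = 1.6459 rad.
Bracket: H₀ sin φ sin δ + cos φ cos δ sin H₀ = 1.6459×-0.83772×-0.04885 + 0.54610×0.99881×0.99718 = 0.067355 + 0.543912 = 0.611267.
Q̄ = (S₀/π) × [bracket] = (589/π) × 0.611267 = 114.60 W/m².
— Configuration B (φ=+12.8°):
cos H₀ = −tan(+12.8°) tan(-2.800°) = 0.0111, H₀ = 1.5597 rad.
Bracket: H₀ sin φ sin δ + cos φ cos δ sin H₀ = 1.5597×0.22155×-0.04885 + 0.97515×0.99881×0.99994 = -0.016880 + 0.973931 = 0.957051.
Q̄ = (S₀/π) × [bracket] = (589/π) × 0.957051 = 179.43 W/m².
Ratio Q̄_A / Q̄_B = 114.60 / 179.43 = 0.6387.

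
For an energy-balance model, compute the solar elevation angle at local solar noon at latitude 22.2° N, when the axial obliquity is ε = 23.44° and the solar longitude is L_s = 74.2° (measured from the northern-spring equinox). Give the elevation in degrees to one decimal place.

89.7°

Solar declination: sin δ = sin ε · sin L_s = sin 23.44° × sin 74.2° = 0.38276, so δ = +22.505°.
At local noon the hour angle is zero, so the zenith angle equals |ϕ − δ| = |+22.2° − (+22.505°)| = 0.305°.
Elevation = 90° − 0.305° = 89.7°.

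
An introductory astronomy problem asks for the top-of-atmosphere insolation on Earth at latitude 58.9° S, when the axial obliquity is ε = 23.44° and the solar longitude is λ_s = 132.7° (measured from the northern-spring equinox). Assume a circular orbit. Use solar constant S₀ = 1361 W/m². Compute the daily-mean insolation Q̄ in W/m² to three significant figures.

Q̄ ≈ 71.8 W/m²

Solar declination: sin δ = sin ε · sin λ_s = sin 23.44° × sin 132.7° = 0.29234, so δ = +16.998°.
cos H₀ = −tan(-58.9°) tan(+16.998°) = 0.5068, H₀ = 1.0394 rad.
Bracket: H₀ sin φ sin δ + cos φ cos δ sin H₀ = 1.0394×-0.85627×0.29234 + 0.51653×0.95631×0.86209 = -0.260185 + 0.425840 = 0.165655.
Q̄ = (S₀/π) × [bracket] = (1361/π) × 0.165655 = 71.77 W/m².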